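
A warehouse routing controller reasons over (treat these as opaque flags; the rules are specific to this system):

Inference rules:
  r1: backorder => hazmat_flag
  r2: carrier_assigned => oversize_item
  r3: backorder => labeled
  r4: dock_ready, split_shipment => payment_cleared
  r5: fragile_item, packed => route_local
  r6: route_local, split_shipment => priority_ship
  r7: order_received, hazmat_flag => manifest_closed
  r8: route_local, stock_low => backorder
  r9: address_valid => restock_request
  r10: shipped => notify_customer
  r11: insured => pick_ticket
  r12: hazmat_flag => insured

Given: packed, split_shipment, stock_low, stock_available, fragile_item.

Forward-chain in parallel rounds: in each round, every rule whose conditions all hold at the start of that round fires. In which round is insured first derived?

4

Round 1 fires r5, giving route_local.
Round 2 fires r6, r8, giving priority_ship, backorder.
Round 3 fires r1, r3, giving hazmat_flag, labeled.
Round 4 fires r12, giving insured.
insured first appears in round 4.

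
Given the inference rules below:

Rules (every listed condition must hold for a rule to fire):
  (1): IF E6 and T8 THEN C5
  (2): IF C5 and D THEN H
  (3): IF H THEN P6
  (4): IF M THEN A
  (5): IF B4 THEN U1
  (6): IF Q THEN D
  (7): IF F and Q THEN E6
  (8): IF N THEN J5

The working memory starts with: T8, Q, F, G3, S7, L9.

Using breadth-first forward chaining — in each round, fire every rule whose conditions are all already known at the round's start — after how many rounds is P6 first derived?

Round 1 fires (6), (7), giving D, E6.
Round 2 fires (1), giving C5.
Round 3 fires (2), giving H.
Round 4 fires (3), giving P6.
P6 first appears in round 4.

4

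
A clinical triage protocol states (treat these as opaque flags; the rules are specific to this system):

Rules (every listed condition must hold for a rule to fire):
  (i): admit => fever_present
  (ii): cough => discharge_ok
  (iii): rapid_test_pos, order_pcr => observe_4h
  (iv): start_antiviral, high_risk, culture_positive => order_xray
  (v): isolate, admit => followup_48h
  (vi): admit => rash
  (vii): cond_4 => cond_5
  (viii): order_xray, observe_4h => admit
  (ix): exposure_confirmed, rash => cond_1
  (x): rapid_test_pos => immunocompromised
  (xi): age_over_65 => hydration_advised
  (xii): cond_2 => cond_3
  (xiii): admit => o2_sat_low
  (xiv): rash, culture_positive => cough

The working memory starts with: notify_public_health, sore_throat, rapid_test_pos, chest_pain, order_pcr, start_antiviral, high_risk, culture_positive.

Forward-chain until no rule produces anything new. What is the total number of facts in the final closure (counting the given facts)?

17

[1] (iii) [rapid_test_pos, order_pcr => observe_4h]; (iv) [start_antiviral, high_risk, culture_positive => order_xray]; (x) [rapid_test_pos => immunocompromised]. ⇒ new: observe_4h, order_xray, immunocompromised.
[2] (viii) [order_xray, observe_4h => admit]. ⇒ new: admit.
[3] (i) [admit => fever_present]; (vi) [admit => rash]; (xiii) [admit => o2_sat_low]. ⇒ new: fever_present, rash, o2_sat_low.
[4] (xiv) [rash, culture_positive => cough]. ⇒ new: cough.
[5] (ii) [cough => discharge_ok]. ⇒ new: discharge_ok.
Closure: {admit, chest_pain, cough, culture_positive, discharge_ok, fever_present, high_risk, immunocompromised, notify_public_health, o2_sat_low, observe_4h, order_pcr, order_xray, rapid_test_pos, rash, sore_throat, start_antiviral} — 17 facts.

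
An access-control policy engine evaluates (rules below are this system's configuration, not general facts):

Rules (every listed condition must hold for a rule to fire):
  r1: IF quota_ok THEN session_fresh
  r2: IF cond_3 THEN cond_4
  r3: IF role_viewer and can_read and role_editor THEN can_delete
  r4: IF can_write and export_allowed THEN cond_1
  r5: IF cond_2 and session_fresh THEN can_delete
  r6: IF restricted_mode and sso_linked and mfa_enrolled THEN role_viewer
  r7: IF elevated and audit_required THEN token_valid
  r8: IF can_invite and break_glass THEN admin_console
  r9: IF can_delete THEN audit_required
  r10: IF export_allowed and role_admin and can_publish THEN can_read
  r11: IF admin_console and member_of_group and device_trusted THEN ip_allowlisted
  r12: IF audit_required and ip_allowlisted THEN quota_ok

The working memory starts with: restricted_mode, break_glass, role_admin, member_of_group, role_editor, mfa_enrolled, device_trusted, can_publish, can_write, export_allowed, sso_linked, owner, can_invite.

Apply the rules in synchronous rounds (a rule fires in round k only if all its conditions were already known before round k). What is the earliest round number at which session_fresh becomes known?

Round 1: r4 [IF can_write and export_allowed THEN cond_1]; r6 [IF restricted_mode and sso_linked and mfa_enrolled THEN role_viewer]; r8 [IF can_invite and break_glass THEN admin_console]; r10 [IF export_allowed and role_admin and can_publish THEN can_read]. Adds cond_1, role_viewer, admin_console, can_read.
Round 2: r3 [IF role_viewer and can_read and role_editor THEN can_delete]; r11 [IF admin_console and member_of_group and device_trusted THEN ip_allowlisted]. Adds can_delete, ip_allowlisted.
Round 3: r9 [IF can_delete THEN audit_required]. Adds audit_required.
Round 4: r12 [IF audit_required and ip_allowlisted THEN quota_ok]. Adds quota_ok.
Round 5: r1 [IF quota_ok THEN session_fresh]. Adds session_fresh.
session_fresh first appears in round 5.

5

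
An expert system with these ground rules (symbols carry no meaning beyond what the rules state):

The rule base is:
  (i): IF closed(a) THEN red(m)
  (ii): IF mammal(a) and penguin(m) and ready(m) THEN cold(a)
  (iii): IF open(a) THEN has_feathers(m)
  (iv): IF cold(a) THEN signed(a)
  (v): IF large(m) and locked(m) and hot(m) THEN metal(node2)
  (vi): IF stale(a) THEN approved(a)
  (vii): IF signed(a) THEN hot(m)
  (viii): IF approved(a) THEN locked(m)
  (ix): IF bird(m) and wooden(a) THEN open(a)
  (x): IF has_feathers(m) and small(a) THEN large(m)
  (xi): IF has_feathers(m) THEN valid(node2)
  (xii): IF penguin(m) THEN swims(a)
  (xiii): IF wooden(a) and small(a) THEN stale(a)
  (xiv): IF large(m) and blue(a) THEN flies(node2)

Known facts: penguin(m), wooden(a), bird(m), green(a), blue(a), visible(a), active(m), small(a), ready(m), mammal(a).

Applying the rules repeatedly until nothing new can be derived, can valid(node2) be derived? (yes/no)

yes

Round 1: (ii) [IF mammal(a) and penguin(m) and ready(m) THEN cold(a)]; (ix) [IF bird(m) and wooden(a) THEN open(a)]; (xii) [IF penguin(m) THEN swims(a)]; (xiii) [IF wooden(a) and small(a) THEN stale(a)]. Adds cold(a), open(a), swims(a), stale(a).
Round 2: (iii) [IF open(a) THEN has_feathers(m)]; (iv) [IF cold(a) THEN signed(a)]; (vi) [IF stale(a) THEN approved(a)]. Adds has_feathers(m), signed(a), approved(a).
Round 3: (vii) [IF signed(a) THEN hot(m)]; (viii) [IF approved(a) THEN locked(m)]; (x) [IF has_feathers(m) and small(a) THEN large(m)]; (xi) [IF has_feathers(m) THEN valid(node2)]. Adds hot(m), locked(m), large(m), valid(node2).
Round 4: (v) [IF large(m) and locked(m) and hot(m) THEN metal(node2)]; (xiv) [IF large(m) and blue(a) THEN flies(node2)]. Adds metal(node2), flies(node2).
valid(node2) appears in round 3, so it is derivable.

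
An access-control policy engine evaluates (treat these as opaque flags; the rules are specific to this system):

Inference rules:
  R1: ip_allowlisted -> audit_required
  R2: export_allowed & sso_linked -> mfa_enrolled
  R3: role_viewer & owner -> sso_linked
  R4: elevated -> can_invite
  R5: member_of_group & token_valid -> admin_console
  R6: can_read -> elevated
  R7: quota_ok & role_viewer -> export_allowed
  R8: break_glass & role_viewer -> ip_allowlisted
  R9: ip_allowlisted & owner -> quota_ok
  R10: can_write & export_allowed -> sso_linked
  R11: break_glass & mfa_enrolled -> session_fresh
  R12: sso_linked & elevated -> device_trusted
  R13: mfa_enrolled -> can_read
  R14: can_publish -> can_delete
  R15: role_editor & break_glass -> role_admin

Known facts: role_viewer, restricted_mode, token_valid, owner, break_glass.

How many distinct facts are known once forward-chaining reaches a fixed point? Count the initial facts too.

Round 1 fires R3, R8, giving sso_linked, ip_allowlisted.
Round 2 fires R1, R9, giving audit_required, quota_ok.
Round 3 fires R7, giving export_allowed.
Round 4 fires R2, giving mfa_enrolled.
Round 5 fires R11, R13, giving session_fresh, can_read.
Round 6 fires R6, giving elevated.
Round 7 fires R4, R12, giving can_invite, device_trusted.
Closure: {audit_required, break_glass, can_invite, can_read, device_trusted, elevated, export_allowed, ip_allowlisted, mfa_enrolled, owner, quota_ok, restricted_mode, role_viewer, session_fresh, sso_linked, token_valid} — 16 facts.

16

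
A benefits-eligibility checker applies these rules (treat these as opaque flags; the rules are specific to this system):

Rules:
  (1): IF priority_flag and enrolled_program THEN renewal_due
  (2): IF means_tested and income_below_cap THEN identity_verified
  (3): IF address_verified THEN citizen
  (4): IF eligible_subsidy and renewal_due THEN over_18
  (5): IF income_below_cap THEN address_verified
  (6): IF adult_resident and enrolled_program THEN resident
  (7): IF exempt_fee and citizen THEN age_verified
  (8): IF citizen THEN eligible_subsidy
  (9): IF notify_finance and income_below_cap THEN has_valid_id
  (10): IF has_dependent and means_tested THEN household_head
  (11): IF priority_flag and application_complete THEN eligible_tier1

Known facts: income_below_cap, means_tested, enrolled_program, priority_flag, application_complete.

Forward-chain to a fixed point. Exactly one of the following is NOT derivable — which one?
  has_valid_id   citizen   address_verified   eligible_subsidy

has_valid_id

Round 1: (1) [IF priority_flag and enrolled_program THEN renewal_due]; (2) [IF means_tested and income_below_cap THEN identity_verified]; (5) [IF income_below_cap THEN address_verified]; (11) [IF priority_flag and application_complete THEN eligible_tier1]. New: renewal_due, identity_verified, address_verified, eligible_tier1.
Round 2: (3) [IF address_verified THEN citizen]. New: citizen.
Round 3: (8) [IF citizen THEN eligible_subsidy]. New: eligible_subsidy.
Round 4: (4) [IF eligible_subsidy and renewal_due THEN over_18]. New: over_18.
Derived: address_verified (round 1), eligible_subsidy (round 3), citizen (round 2). has_valid_id never appears in any round.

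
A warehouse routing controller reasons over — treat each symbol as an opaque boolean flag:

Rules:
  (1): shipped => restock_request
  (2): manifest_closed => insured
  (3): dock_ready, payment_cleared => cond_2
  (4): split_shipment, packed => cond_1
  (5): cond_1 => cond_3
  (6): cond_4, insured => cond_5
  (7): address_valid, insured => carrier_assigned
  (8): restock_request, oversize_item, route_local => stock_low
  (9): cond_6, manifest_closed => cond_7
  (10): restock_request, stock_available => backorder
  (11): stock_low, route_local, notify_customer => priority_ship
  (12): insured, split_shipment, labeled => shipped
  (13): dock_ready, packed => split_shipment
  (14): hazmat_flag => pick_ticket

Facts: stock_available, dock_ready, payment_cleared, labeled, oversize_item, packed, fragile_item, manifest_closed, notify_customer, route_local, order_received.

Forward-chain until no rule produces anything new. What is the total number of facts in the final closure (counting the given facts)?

21

Round 1 — (2), (3), (13), derive insured, cond_2, split_shipment.
Round 2 — (4), (12), derive cond_1, shipped.
Round 3 — (1), (5), derive restock_request, cond_3.
Round 4 — (8), (10), derive stock_low, backorder.
Round 5 — (11), derive priority_ship.
Closure: {backorder, cond_1, cond_2, cond_3, dock_ready, fragile_item, insured, labeled, manifest_closed, notify_customer, order_received, oversize_item, packed, payment_cleared, priority_ship, restock_request, route_local, shipped, split_shipment, stock_available, stock_low} — 21 facts.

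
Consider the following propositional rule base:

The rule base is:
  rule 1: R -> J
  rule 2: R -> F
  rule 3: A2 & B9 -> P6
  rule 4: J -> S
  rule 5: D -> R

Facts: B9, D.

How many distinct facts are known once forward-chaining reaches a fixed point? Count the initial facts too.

6

[1] rule 5 [D -> R]. ⇒ new: R.
[2] rule 1 [R -> J]; rule 2 [R -> F]. ⇒ new: J, F.
[3] rule 4 [J -> S]. ⇒ new: S.
Closure: {B9, D, F, J, R, S} — 6 facts.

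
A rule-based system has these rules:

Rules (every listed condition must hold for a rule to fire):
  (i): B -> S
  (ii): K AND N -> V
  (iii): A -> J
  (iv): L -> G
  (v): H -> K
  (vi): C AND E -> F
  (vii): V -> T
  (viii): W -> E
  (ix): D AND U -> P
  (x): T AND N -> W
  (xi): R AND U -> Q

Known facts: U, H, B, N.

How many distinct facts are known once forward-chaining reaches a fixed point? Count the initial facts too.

10

[1] (i) [B -> S]; (v) [H -> K]. ⇒ new: S, K.
[2] (ii) [K AND N -> V]. ⇒ new: V.
[3] (vii) [V -> T]. ⇒ new: T.
[4] (x) [T AND N -> W]. ⇒ new: W.
[5] (viii) [W -> E]. ⇒ new: E.
Closure: {B, E, H, K, N, S, T, U, V, W} — 10 facts.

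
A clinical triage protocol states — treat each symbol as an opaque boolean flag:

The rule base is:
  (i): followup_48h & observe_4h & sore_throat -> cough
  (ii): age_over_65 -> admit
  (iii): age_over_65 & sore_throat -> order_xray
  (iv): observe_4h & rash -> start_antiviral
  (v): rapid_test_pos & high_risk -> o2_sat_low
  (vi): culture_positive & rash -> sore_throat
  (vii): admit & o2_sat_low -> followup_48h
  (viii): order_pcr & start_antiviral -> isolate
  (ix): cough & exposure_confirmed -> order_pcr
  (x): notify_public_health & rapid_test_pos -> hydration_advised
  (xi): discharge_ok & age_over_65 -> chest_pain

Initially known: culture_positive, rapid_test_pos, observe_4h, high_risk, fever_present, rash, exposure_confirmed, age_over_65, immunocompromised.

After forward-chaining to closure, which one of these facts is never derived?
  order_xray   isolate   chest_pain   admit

chest_pain

Round 1 — (ii), (iv), (v), (vi), derive admit, start_antiviral, o2_sat_low, sore_throat.
Round 2 — (iii), (vii), derive order_xray, followup_48h.
Round 3 — (i), derive cough.
Round 4 — (ix), derive order_pcr.
Round 5 — (viii), derive isolate.
Derived: order_xray (round 2), admit (round 1), isolate (round 5). chest_pain never appears in any round.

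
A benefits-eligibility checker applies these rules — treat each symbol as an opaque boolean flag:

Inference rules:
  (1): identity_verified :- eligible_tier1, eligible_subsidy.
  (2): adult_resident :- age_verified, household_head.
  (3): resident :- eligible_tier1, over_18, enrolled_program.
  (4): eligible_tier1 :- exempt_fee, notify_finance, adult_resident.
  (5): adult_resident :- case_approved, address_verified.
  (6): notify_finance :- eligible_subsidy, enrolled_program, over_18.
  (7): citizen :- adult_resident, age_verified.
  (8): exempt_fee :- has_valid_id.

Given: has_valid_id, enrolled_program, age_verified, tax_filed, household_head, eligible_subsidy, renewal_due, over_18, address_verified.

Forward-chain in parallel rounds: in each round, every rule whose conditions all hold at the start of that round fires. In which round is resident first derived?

Round 1: (2) [adult_resident :- age_verified, household_head.]; (6) [notify_finance :- eligible_subsidy, enrolled_program, over_18.]; (8) [exempt_fee :- has_valid_id.]. Adds adult_resident, notify_finance, exempt_fee.
Round 2: (4) [eligible_tier1 :- exempt_fee, notify_finance, adult_resident.]; (7) [citizen :- adult_resident, age_verified.]. Adds eligible_tier1, citizen.
Round 3: (1) [identity_verified :- eligible_tier1, eligible_subsidy.]; (3) [resident :- eligible_tier1, over_18, enrolled_program.]. Adds identity_verified, resident.
resident first appears in round 3.

3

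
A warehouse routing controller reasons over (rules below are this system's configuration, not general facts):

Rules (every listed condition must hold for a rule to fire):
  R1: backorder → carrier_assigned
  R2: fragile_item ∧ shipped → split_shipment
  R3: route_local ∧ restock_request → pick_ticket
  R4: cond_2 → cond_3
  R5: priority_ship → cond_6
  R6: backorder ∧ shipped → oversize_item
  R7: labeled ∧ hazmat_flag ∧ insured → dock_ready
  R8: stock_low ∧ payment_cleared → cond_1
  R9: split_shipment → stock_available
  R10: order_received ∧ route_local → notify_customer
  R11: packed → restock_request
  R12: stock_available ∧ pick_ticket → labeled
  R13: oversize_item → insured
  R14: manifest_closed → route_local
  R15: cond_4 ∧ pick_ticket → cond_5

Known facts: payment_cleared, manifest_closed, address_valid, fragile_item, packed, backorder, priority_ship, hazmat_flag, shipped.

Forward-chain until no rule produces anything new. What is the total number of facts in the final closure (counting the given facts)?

Round 1: R1 [backorder → carrier_assigned]; R2 [fragile_item ∧ shipped → split_shipment]; R5 [priority_ship → cond_6]; R6 [backorder ∧ shipped → oversize_item]; R11 [packed → restock_request]; R14 [manifest_closed → route_local]. Adds carrier_assigned, split_shipment, cond_6, oversize_item, restock_request, route_local.
Round 2: R3 [route_local ∧ restock_request → pick_ticket]; R9 [split_shipment → stock_available]; R13 [oversize_item → insured]. Adds pick_ticket, stock_available, insured.
Round 3: R12 [stock_available ∧ pick_ticket → labeled]. Adds labeled.
Round 4: R7 [labeled ∧ hazmat_flag ∧ insured → dock_ready]. Adds dock_ready.
Closure: {address_valid, backorder, carrier_assigned, cond_6, dock_ready, fragile_item, hazmat_flag, insured, labeled, manifest_closed, oversize_item, packed, payment_cleared, pick_ticket, priority_ship, restock_request, route_local, shipped, split_shipment, stock_available} — 20 facts.

20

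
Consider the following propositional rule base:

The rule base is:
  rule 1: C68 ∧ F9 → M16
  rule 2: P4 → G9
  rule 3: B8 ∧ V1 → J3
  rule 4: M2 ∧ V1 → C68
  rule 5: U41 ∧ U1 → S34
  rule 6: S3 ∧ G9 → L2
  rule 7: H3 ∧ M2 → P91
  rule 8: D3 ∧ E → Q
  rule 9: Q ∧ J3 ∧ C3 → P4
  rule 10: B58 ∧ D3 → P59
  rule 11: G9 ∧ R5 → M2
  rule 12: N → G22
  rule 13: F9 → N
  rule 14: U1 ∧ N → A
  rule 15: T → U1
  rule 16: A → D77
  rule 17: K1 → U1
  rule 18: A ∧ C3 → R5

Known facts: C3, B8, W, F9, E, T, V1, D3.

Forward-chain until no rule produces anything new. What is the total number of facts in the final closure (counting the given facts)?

21

Round 1: rule 3 [B8 ∧ V1 → J3]; rule 8 [D3 ∧ E → Q]; rule 13 [F9 → N]; rule 15 [T → U1]. Adds J3, Q, N, U1.
Round 2: rule 9 [Q ∧ J3 ∧ C3 → P4]; rule 12 [N → G22]; rule 14 [U1 ∧ N → A]. Adds P4, G22, A.
Round 3: rule 2 [P4 → G9]; rule 16 [A → D77]; rule 18 [A ∧ C3 → R5]. Adds G9, D77, R5.
Round 4: rule 11 [G9 ∧ R5 → M2]. Adds M2.
Round 5: rule 4 [M2 ∧ V1 → C68]. Adds C68.
Round 6: rule 1 [C68 ∧ F9 → M16]. Adds M16.
Closure: {A, B8, C3, C68, D3, D77, E, F9, G22, G9, J3, M16, M2, N, P4, Q, R5, T, U1, V1, W} — 21 facts.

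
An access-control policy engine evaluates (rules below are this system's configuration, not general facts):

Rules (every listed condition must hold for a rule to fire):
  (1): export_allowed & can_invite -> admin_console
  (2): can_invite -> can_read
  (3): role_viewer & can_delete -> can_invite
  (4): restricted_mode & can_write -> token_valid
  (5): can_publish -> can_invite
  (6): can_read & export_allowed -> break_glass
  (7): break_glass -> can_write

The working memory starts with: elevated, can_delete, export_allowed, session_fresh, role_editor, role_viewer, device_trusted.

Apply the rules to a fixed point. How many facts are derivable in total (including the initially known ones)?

Round 1 fires (3), giving can_invite.
Round 2 fires (1), (2), giving admin_console, can_read.
Round 3 fires (6), giving break_glass.
Round 4 fires (7), giving can_write.
Closure: {admin_console, break_glass, can_delete, can_invite, can_read, can_write, device_trusted, elevated, export_allowed, role_editor, role_viewer, session_fresh} — 12 facts.

12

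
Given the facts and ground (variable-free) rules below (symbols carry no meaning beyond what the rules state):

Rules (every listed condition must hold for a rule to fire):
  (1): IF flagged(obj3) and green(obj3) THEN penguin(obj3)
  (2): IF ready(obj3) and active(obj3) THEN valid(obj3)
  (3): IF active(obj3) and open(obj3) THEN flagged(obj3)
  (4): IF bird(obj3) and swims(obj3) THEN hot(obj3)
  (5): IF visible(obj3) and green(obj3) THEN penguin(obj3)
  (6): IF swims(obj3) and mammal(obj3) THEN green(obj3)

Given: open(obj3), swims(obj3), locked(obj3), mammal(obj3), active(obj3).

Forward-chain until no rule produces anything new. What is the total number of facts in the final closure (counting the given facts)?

Round 1: (3) [IF active(obj3) and open(obj3) THEN flagged(obj3)]; (6) [IF swims(obj3) and mammal(obj3) THEN green(obj3)]. Adds flagged(obj3), green(obj3).
Round 2: (1) [IF flagged(obj3) and green(obj3) THEN penguin(obj3)]. Adds penguin(obj3).
Closure: {active(obj3), flagged(obj3), green(obj3), locked(obj3), mammal(obj3), open(obj3), penguin(obj3), swims(obj3)} — 8 facts.

8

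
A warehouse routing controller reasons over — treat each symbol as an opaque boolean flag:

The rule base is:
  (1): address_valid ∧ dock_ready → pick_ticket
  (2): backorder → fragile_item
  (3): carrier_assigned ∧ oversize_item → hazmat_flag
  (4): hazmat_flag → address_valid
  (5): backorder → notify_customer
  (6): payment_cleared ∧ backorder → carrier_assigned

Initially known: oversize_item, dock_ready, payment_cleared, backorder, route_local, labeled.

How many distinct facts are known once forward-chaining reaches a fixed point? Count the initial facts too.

Round 1 — (2), (5), (6), derive fragile_item, notify_customer, carrier_assigned.
Round 2 — (3), derive hazmat_flag.
Round 3 — (4), derive address_valid.
Round 4 — (1), derive pick_ticket.
Closure: {address_valid, backorder, carrier_assigned, dock_ready, fragile_item, hazmat_flag, labeled, notify_customer, oversize_item, payment_cleared, pick_ticket, route_local} — 12 facts.

12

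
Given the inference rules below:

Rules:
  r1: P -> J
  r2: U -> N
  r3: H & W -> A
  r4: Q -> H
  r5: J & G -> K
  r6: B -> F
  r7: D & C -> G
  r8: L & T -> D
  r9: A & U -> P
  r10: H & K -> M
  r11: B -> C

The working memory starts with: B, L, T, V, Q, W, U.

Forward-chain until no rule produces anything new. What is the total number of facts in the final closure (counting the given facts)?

18

Round 1: r2 [U -> N]; r4 [Q -> H]; r6 [B -> F]; r8 [L & T -> D]; r11 [B -> C]. New: N, H, F, D, C.
Round 2: r3 [H & W -> A]; r7 [D & C -> G]. New: A, G.
Round 3: r9 [A & U -> P]. New: P.
Round 4: r1 [P -> J]. New: J.
Round 5: r5 [J & G -> K]. New: K.
Round 6: r10 [H & K -> M]. New: M.
Closure: {A, B, C, D, F, G, H, J, K, L, M, N, P, Q, T, U, V, W} — 18 facts.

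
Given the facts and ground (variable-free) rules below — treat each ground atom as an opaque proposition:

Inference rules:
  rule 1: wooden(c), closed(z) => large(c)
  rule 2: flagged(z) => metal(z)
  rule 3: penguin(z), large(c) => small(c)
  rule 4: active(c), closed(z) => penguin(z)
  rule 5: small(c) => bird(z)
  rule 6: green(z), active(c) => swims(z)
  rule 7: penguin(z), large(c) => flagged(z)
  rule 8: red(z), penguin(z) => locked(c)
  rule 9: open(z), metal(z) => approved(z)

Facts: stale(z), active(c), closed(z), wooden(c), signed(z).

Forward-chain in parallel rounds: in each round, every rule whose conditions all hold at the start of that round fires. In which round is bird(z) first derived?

3

[1] rule 1 [wooden(c), closed(z) => large(c)]; rule 4 [active(c), closed(z) => penguin(z)]. ⇒ new: large(c), penguin(z).
[2] rule 3 [penguin(z), large(c) => small(c)]; rule 7 [penguin(z), large(c) => flagged(z)]. ⇒ new: small(c), flagged(z).
[3] rule 2 [flagged(z) => metal(z)]; rule 5 [small(c) => bird(z)]. ⇒ new: metal(z), bird(z).
bird(z) first appears in round 3.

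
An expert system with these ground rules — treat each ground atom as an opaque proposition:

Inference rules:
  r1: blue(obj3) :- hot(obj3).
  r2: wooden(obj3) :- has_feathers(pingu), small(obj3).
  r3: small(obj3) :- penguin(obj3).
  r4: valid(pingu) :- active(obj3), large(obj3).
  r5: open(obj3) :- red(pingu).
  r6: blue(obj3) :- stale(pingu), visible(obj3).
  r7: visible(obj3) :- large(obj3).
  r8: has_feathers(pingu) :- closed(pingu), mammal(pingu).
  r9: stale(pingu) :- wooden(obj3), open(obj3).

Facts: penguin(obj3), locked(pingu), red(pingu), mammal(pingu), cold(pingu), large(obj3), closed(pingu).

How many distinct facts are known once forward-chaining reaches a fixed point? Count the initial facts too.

Round 1 fires r3, r5, r7, r8, giving small(obj3), open(obj3), visible(obj3), has_feathers(pingu).
Round 2 fires r2, giving wooden(obj3).
Round 3 fires r9, giving stale(pingu).
Round 4 fires r6, giving blue(obj3).
Closure: {blue(obj3), closed(pingu), cold(pingu), has_feathers(pingu), large(obj3), locked(pingu), mammal(pingu), open(obj3), penguin(obj3), red(pingu), small(obj3), stale(pingu), visible(obj3), wooden(obj3)} — 14 facts.

14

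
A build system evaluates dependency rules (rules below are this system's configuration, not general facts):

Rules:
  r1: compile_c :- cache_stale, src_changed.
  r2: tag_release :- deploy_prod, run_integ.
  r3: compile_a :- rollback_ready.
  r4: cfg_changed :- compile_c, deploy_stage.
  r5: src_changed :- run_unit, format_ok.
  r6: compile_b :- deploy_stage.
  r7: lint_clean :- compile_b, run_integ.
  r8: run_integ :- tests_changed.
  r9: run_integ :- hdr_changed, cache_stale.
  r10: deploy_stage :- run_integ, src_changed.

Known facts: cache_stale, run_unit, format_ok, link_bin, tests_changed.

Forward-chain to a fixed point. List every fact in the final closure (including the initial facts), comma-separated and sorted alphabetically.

[1] r5 [src_changed :- run_unit, format_ok.]; r8 [run_integ :- tests_changed.]. ⇒ new: src_changed, run_integ.
[2] r1 [compile_c :- cache_stale, src_changed.]; r10 [deploy_stage :- run_integ, src_changed.]. ⇒ new: compile_c, deploy_stage.
[3] r4 [cfg_changed :- compile_c, deploy_stage.]; r6 [compile_b :- deploy_stage.]. ⇒ new: cfg_changed, compile_b.
[4] r7 [lint_clean :- compile_b, run_integ.]. ⇒ new: lint_clean.

cache_stale, cfg_changed, compile_b, compile_c, deploy_stage, format_ok, link_bin, lint_clean, run_integ, run_unit, src_changed, tests_changed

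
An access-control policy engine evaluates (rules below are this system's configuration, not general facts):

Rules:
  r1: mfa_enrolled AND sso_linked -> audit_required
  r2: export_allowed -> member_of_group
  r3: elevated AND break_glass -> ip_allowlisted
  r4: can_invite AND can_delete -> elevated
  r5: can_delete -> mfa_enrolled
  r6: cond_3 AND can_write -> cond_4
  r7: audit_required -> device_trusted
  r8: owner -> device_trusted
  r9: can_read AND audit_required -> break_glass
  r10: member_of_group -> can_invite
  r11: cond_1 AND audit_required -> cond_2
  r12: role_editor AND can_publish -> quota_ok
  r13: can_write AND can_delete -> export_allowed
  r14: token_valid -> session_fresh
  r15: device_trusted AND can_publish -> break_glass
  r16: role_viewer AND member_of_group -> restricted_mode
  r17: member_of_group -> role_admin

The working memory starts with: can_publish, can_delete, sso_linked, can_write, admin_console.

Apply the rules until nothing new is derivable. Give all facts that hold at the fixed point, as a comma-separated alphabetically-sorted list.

admin_console, audit_required, break_glass, can_delete, can_invite, can_publish, can_write, device_trusted, elevated, export_allowed, ip_allowlisted, member_of_group, mfa_enrolled, role_admin, sso_linked

Round 1: r5 [can_delete -> mfa_enrolled]; r13 [can_write AND can_delete -> export_allowed]. New: mfa_enrolled, export_allowed.
Round 2: r1 [mfa_enrolled AND sso_linked -> audit_required]; r2 [export_allowed -> member_of_group]. New: audit_required, member_of_group.
Round 3: r7 [audit_required -> device_trusted]; r10 [member_of_group -> can_invite]; r17 [member_of_group -> role_admin]. New: device_trusted, can_invite, role_admin.
Round 4: r4 [can_invite AND can_delete -> elevated]; r15 [device_trusted AND can_publish -> break_glass]. New: elevated, break_glass.
Round 5: r3 [elevated AND break_glass -> ip_allowlisted]. New: ip_allowlisted.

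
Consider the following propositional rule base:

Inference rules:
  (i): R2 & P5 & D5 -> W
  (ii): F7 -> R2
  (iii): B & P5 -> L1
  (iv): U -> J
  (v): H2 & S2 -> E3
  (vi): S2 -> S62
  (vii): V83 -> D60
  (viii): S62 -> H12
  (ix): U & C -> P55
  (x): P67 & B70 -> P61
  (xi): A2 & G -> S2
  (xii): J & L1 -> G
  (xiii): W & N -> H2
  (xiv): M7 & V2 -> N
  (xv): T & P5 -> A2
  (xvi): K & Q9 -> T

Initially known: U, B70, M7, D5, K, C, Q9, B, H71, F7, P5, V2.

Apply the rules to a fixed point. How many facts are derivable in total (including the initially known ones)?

26

Round 1: (ii) [F7 -> R2]; (iii) [B & P5 -> L1]; (iv) [U -> J]; (ix) [U & C -> P55]; (xiv) [M7 & V2 -> N]; (xvi) [K & Q9 -> T]. Adds R2, L1, J, P55, N, T.
Round 2: (i) [R2 & P5 & D5 -> W]; (xii) [J & L1 -> G]; (xv) [T & P5 -> A2]. Adds W, G, A2.
Round 3: (xi) [A2 & G -> S2]; (xiii) [W & N -> H2]. Adds S2, H2.
Round 4: (v) [H2 & S2 -> E3]; (vi) [S2 -> S62]. Adds E3, S62.
Round 5: (viii) [S62 -> H12]. Adds H12.
Closure: {A2, B, B70, C, D5, E3, F7, G, H12, H2, H71, J, K, L1, M7, N, P5, P55, Q9, R2, S2, S62, T, U, V2, W} — 26 facts.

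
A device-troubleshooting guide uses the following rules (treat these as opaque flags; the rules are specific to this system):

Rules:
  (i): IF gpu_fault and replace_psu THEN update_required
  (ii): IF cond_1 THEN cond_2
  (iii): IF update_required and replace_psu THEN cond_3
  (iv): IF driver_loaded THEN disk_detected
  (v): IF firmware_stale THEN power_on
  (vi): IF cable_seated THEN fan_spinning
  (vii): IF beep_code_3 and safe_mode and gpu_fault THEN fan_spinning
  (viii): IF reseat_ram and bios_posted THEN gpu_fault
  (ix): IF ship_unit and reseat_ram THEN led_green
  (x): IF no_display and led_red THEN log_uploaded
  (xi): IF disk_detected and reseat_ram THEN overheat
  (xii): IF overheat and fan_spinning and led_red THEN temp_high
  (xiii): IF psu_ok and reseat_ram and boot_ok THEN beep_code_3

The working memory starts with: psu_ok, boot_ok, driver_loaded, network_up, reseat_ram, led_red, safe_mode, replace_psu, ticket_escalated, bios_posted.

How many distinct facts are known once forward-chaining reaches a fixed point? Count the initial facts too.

18

Round 1 fires (iv), (viii), (xiii), giving disk_detected, gpu_fault, beep_code_3.
Round 2 fires (i), (vii), (xi), giving update_required, fan_spinning, overheat.
Round 3 fires (iii), (xii), giving cond_3, temp_high.
Closure: {beep_code_3, bios_posted, boot_ok, cond_3, disk_detected, driver_loaded, fan_spinning, gpu_fault, led_red, network_up, overheat, psu_ok, replace_psu, reseat_ram, safe_mode, temp_high, ticket_escalated, update_required} — 18 facts.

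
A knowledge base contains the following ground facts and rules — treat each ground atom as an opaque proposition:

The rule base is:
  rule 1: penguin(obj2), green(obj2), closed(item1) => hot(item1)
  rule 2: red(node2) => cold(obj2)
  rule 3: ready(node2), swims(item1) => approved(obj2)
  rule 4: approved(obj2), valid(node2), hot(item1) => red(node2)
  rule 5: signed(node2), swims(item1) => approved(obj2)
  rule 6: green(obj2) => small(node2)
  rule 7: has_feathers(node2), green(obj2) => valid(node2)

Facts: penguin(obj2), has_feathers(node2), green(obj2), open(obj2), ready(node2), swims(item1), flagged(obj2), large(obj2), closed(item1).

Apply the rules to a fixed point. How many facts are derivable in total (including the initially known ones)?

Round 1 fires rule 1, rule 3, rule 6, rule 7, giving hot(item1), approved(obj2), small(node2), valid(node2).
Round 2 fires rule 4, giving red(node2).
Round 3 fires rule 2, giving cold(obj2).
Closure: {approved(obj2), closed(item1), cold(obj2), flagged(obj2), green(obj2), has_feathers(node2), hot(item1), large(obj2), open(obj2), penguin(obj2), ready(node2), red(node2), small(node2), swims(item1), valid(node2)} — 15 facts.

15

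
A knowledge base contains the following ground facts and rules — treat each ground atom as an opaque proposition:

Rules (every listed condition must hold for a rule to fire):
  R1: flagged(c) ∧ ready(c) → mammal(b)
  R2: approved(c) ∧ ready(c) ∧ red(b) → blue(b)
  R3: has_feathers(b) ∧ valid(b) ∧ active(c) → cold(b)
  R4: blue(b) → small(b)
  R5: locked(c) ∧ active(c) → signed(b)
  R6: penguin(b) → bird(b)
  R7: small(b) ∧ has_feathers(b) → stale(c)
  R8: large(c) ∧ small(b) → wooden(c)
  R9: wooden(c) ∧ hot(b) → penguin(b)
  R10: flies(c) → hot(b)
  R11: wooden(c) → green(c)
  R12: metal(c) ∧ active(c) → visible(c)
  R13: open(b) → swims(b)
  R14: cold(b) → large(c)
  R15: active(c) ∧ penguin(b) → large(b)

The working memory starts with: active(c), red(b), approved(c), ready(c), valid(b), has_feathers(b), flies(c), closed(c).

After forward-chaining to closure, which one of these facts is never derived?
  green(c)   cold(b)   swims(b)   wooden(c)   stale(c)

swims(b)

Round 1 — R2, R3, R10, derive blue(b), cold(b), hot(b).
Round 2 — R4, R14, derive small(b), large(c).
Round 3 — R7, R8, derive stale(c), wooden(c).
Round 4 — R9, R11, derive penguin(b), green(c).
Round 5 — R6, R15, derive bird(b), large(b).
Derived: cold(b) (round 1), green(c) (round 4), wooden(c) (round 3), stale(c) (round 3). swims(b) never appears in any round.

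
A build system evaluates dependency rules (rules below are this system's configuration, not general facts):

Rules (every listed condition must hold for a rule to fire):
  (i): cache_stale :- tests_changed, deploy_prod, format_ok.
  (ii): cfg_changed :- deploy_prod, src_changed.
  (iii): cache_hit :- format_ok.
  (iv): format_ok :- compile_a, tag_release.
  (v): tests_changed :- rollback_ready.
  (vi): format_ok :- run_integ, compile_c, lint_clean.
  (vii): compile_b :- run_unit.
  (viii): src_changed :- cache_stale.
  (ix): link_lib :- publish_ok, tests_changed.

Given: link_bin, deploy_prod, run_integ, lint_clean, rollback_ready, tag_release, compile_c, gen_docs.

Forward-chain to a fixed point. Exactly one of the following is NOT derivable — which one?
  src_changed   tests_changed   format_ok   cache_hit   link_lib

Round 1: (v) [tests_changed :- rollback_ready.]; (vi) [format_ok :- run_integ, compile_c, lint_clean.]. New: tests_changed, format_ok.
Round 2: (i) [cache_stale :- tests_changed, deploy_prod, format_ok.]; (iii) [cache_hit :- format_ok.]. New: cache_stale, cache_hit.
Round 3: (viii) [src_changed :- cache_stale.]. New: src_changed.
Round 4: (ii) [cfg_changed :- deploy_prod, src_changed.]. New: cfg_changed.
Derived: format_ok (round 1), cache_hit (round 2), tests_changed (round 1), src_changed (round 3). link_lib never appears in any round.

link_lib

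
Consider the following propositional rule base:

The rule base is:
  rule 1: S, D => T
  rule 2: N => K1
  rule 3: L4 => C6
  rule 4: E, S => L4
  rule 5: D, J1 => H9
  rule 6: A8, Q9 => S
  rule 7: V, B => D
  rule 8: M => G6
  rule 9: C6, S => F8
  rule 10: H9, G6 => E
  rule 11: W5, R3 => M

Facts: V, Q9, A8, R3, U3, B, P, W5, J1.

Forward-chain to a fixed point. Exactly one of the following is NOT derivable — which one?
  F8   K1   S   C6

Round 1: rule 6 [A8, Q9 => S]; rule 7 [V, B => D]; rule 11 [W5, R3 => M]. New: S, D, M.
Round 2: rule 1 [S, D => T]; rule 5 [D, J1 => H9]; rule 8 [M => G6]. New: T, H9, G6.
Round 3: rule 10 [H9, G6 => E]. New: E.
Round 4: rule 4 [E, S => L4]. New: L4.
Round 5: rule 3 [L4 => C6]. New: C6.
Round 6: rule 9 [C6, S => F8]. New: F8.
Derived: S (round 1), F8 (round 6), C6 (round 5). K1 never appears in any round.

K1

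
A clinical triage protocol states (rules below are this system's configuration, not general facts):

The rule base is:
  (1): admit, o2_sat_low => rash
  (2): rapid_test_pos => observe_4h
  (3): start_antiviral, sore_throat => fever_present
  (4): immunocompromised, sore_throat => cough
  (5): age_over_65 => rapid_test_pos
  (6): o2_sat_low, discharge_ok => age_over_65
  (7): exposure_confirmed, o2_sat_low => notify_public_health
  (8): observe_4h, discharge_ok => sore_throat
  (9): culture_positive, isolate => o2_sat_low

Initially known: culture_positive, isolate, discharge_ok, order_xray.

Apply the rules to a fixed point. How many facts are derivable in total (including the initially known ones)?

Round 1 — (9), derive o2_sat_low.
Round 2 — (6), derive age_over_65.
Round 3 — (5), derive rapid_test_pos.
Round 4 — (2), derive observe_4h.
Round 5 — (8), derive sore_throat.
Closure: {age_over_65, culture_positive, discharge_ok, isolate, o2_sat_low, observe_4h, order_xray, rapid_test_pos, sore_throat} — 9 facts.

9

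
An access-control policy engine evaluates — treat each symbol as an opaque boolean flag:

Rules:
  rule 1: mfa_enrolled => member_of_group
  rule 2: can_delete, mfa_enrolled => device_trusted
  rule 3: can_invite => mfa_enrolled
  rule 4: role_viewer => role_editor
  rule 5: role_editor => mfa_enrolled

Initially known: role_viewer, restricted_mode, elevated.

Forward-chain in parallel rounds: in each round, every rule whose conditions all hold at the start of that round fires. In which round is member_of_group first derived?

Round 1: rule 4 [role_viewer => role_editor]. New: role_editor.
Round 2: rule 5 [role_editor => mfa_enrolled]. New: mfa_enrolled.
Round 3: rule 1 [mfa_enrolled => member_of_group]. New: member_of_group.
member_of_group first appears in round 3.

3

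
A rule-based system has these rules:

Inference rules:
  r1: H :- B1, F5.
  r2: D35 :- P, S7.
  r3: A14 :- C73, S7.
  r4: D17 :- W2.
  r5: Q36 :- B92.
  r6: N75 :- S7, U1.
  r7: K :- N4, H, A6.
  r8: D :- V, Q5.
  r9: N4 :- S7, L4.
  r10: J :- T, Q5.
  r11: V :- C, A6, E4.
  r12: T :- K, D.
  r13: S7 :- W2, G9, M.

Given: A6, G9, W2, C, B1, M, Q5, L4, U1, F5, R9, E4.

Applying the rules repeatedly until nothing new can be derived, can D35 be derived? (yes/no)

no

Round 1: r1 [H :- B1, F5.]; r4 [D17 :- W2.]; r11 [V :- C, A6, E4.]; r13 [S7 :- W2, G9, M.]. Adds H, D17, V, S7.
Round 2: r6 [N75 :- S7, U1.]; r8 [D :- V, Q5.]; r9 [N4 :- S7, L4.]. Adds N75, D, N4.
Round 3: r7 [K :- N4, H, A6.]. Adds K.
Round 4: r12 [T :- K, D.]. Adds T.
Round 5: r10 [J :- T, Q5.]. Adds J.
Fixed point reached. D35 is concluded only by r2; r2 needs P (never derived).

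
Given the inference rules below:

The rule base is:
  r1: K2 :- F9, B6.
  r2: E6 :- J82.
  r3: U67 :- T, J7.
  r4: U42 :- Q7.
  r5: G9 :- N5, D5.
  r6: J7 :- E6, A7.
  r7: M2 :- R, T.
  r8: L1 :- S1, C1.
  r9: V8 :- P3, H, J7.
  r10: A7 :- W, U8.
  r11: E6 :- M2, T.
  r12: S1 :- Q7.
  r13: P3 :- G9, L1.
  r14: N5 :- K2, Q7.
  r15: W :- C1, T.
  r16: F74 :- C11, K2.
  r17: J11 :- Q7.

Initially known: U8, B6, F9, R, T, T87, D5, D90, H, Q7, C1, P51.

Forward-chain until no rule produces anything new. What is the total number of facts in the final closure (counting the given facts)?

Round 1 — r1, r4, r7, r12, r15, r17, derive K2, U42, M2, S1, W, J11.
Round 2 — r8, r10, r11, r14, derive L1, A7, E6, N5.
Round 3 — r5, r6, derive G9, J7.
Round 4 — r3, r13, derive U67, P3.
Round 5 — r9, derive V8.
Closure: {A7, B6, C1, D5, D90, E6, F9, G9, H, J11, J7, K2, L1, M2, N5, P3, P51, Q7, R, S1, T, T87, U42, U67, U8, V8, W} — 27 facts.

27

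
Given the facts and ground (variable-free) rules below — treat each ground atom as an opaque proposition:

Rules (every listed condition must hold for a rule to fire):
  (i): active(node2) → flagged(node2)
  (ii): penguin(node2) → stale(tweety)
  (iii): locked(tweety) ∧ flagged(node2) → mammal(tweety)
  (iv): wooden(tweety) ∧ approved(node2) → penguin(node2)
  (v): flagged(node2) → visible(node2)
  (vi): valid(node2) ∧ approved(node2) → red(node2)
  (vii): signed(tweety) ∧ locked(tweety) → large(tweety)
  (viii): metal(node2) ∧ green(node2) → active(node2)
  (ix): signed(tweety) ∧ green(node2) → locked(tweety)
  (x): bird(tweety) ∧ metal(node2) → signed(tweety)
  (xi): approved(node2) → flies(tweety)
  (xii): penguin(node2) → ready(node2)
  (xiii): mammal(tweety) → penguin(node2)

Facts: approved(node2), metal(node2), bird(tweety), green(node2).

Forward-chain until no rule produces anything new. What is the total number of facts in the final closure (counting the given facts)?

15

Round 1: (viii) [metal(node2) ∧ green(node2) → active(node2)]; (x) [bird(tweety) ∧ metal(node2) → signed(tweety)]; (xi) [approved(node2) → flies(tweety)]. New: active(node2), signed(tweety), flies(tweety).
Round 2: (i) [active(node2) → flagged(node2)]; (ix) [signed(tweety) ∧ green(node2) → locked(tweety)]. New: flagged(node2), locked(tweety).
Round 3: (iii) [locked(tweety) ∧ flagged(node2) → mammal(tweety)]; (v) [flagged(node2) → visible(node2)]; (vii) [signed(tweety) ∧ locked(tweety) → large(tweety)]. New: mammal(tweety), visible(node2), large(tweety).
Round 4: (xiii) [mammal(tweety) → penguin(node2)]. New: penguin(node2).
Round 5: (ii) [penguin(node2) → stale(tweety)]; (xii) [penguin(node2) → ready(node2)]. New: stale(tweety), ready(node2).
Closure: {active(node2), approved(node2), bird(tweety), flagged(node2), flies(tweety), green(node2), large(tweety), locked(tweety), mammal(tweety), metal(node2), penguin(node2), ready(node2), signed(tweety), stale(tweety), visible(node2)} — 15 facts.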